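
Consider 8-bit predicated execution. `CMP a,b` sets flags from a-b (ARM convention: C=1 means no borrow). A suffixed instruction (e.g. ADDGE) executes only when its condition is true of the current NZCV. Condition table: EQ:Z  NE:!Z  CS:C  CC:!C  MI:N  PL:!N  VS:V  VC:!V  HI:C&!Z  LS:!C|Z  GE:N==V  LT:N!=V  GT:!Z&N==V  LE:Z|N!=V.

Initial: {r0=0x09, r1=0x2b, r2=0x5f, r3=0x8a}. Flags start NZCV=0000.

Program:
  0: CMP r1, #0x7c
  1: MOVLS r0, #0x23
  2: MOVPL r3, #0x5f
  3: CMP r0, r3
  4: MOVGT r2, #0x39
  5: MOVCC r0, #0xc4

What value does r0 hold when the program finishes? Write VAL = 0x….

VAL = 0xc4

0: ✓ CMP  NZCV=1000
1: ✓ MOVLS  r0←0x23
2: · MOVPL
3: ✓ CMP  NZCV=1001
4: ✓ MOVGT  r2←0x39
5: ✓ MOVCC  r0←0xc4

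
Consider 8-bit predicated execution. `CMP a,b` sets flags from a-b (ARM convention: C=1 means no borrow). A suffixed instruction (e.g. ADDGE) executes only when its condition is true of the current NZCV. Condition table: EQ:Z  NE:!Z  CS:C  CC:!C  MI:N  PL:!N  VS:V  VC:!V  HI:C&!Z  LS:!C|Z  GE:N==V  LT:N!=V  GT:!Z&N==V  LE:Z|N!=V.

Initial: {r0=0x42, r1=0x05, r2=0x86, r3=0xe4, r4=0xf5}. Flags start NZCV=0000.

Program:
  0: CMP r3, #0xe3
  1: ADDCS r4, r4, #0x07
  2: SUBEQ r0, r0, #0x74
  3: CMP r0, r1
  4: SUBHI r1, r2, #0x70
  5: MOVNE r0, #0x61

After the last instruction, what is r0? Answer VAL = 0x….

[0] flags=0010 → (cmp)
[1] flags=0010 CS?T → r4=0xfc
[2] flags=0010 EQ?F → skip
[3] flags=0010 → (cmp)
[4] flags=0010 HI?T → r1=0x16
[5] flags=0010 NE?T → r0=0x61

VAL = 0x61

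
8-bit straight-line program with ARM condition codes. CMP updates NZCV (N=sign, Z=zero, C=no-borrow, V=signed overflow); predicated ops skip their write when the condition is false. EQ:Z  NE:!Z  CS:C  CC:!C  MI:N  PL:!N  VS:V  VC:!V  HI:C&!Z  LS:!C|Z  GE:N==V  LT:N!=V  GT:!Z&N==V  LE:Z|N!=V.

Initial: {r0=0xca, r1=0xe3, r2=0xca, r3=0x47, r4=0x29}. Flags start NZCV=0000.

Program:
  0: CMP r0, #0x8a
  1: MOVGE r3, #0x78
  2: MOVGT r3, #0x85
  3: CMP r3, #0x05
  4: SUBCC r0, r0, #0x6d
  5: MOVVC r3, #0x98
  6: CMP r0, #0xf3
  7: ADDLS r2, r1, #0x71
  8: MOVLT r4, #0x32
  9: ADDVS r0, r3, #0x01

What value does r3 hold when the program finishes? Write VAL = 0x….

VAL = 0x98

[0] flags=0010 → (cmp)
[1] flags=0010 GE?T → r3=0x78
[2] flags=0010 GT?T → r3=0x85
[3] flags=1010 → (cmp)
[4] flags=1010 CC?F → skip
[5] flags=1010 VC?T → r3=0x98
[6] flags=1000 → (cmp)
[7] flags=1000 LS?T → r2=0x54
[8] flags=1000 LT?T → r4=0x32
[9] flags=1000 VS?F → skip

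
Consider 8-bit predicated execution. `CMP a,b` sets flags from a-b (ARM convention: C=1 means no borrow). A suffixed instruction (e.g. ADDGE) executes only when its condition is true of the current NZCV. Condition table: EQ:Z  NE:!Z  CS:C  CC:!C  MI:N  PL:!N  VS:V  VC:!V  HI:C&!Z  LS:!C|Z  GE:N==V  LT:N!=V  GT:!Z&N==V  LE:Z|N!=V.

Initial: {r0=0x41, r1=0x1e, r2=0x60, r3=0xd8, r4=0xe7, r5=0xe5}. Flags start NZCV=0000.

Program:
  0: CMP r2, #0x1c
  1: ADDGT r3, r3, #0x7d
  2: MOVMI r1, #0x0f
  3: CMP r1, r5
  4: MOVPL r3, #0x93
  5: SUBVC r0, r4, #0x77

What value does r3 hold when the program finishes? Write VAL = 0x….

0: ✓ CMP  NZCV=0010
1: ✓ ADDGT  r3←0x55
2: · MOVMI
3: ✓ CMP  NZCV=0000
4: ✓ MOVPL  r3←0x93
5: ✓ SUBVC  r0←0x70

VAL = 0x93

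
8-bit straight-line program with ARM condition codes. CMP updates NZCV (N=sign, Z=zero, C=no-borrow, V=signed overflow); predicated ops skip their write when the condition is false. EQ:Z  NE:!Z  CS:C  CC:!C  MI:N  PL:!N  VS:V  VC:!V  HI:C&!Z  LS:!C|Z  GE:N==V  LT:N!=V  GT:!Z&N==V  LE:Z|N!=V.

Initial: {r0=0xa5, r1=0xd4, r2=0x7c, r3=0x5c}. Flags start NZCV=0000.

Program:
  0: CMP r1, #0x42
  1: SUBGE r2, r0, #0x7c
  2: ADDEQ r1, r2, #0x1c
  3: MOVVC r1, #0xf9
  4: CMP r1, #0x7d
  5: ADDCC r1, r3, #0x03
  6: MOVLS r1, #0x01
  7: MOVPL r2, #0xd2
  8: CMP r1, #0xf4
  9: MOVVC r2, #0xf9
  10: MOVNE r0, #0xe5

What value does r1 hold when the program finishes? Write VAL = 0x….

[0] flags=1010 → (cmp)
[1] flags=1010 GE?F → skip
[2] flags=1010 EQ?F → skip
[3] flags=1010 VC?T → r1=0xf9
[4] flags=0011 → (cmp)
[5] flags=0011 CC?F → skip
[6] flags=0011 LS?F → skip
[7] flags=0011 PL?T → r2=0xd2
[8] flags=0010 → (cmp)
[9] flags=0010 VC?T → r2=0xf9
[10] flags=0010 NE?T → r0=0xe5

VAL = 0xf9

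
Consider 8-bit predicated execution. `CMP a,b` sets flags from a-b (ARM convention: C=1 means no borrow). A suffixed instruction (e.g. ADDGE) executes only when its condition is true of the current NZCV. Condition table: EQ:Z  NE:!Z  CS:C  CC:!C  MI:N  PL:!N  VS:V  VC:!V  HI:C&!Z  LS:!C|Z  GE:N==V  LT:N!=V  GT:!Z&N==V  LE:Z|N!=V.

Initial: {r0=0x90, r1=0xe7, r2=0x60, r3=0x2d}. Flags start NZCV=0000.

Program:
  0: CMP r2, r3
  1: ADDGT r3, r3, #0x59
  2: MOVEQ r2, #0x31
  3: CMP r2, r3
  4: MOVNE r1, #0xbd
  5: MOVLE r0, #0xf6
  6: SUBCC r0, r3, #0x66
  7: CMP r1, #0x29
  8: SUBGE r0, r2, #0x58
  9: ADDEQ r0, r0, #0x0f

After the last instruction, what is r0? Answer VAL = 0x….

0: ✓ CMP  NZCV=0010
1: ✓ ADDGT  r3←0x86
2: · MOVEQ
3: ✓ CMP  NZCV=1001
4: ✓ MOVNE  r1←0xbd
5: · MOVLE
6: ✓ SUBCC  r0←0x20
7: ✓ CMP  NZCV=1010
8: · SUBGE
9: · ADDEQ

VAL = 0x20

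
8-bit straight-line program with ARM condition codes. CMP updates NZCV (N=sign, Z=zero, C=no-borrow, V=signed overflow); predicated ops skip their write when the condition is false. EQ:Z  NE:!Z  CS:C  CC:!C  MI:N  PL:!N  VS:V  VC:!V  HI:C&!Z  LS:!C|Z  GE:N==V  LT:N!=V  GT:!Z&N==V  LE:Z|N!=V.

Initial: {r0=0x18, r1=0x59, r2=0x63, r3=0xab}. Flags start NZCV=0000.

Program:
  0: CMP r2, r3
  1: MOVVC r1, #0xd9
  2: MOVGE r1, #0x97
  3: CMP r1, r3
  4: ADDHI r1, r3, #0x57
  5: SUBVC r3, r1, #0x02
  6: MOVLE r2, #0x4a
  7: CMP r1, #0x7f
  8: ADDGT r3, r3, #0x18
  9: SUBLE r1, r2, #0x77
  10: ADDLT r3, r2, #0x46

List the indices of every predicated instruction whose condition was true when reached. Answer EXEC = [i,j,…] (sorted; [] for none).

0: ✓ CMP  NZCV=1001
1: · MOVVC
2: ✓ MOVGE  r1←0x97
3: ✓ CMP  NZCV=1000
4: · ADDHI
5: ✓ SUBVC  r3←0x95
6: ✓ MOVLE  r2←0x4a
7: ✓ CMP  NZCV=0011
8: · ADDGT
9: ✓ SUBLE  r1←0xd3
10: ✓ ADDLT  r3←0x90

EXEC = [2,5,6,9,10]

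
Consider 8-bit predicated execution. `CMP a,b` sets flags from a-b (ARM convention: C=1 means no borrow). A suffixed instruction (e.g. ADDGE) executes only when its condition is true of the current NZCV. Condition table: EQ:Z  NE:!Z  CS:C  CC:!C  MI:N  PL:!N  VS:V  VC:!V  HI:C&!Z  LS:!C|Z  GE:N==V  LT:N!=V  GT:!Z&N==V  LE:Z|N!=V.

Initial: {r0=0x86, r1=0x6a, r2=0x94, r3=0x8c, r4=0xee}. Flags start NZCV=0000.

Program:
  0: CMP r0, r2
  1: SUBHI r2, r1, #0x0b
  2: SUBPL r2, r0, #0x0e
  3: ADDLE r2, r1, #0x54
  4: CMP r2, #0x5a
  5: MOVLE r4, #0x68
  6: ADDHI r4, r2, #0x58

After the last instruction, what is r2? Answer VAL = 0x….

[0] flags=1000 → (cmp)
[1] flags=1000 HI?F → skip
[2] flags=1000 PL?F → skip
[3] flags=1000 LE?T → r2=0xbe
[4] flags=0011 → (cmp)
[5] flags=0011 LE?T → r4=0x68
[6] flags=0011 HI?T → r4=0x16

VAL = 0xbe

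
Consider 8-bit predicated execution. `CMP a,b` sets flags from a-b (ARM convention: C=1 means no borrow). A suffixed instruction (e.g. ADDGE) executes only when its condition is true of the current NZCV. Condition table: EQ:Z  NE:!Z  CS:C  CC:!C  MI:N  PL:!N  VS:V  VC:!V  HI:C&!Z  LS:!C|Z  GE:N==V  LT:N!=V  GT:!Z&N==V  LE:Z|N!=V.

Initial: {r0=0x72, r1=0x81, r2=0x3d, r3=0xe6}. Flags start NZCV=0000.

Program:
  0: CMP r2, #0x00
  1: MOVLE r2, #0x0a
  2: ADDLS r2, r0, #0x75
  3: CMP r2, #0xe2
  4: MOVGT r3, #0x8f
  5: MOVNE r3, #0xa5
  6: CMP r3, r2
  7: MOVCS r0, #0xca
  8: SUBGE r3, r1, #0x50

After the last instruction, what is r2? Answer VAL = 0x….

[0] flags=0010 → (cmp)
[1] flags=0010 LE?F → skip
[2] flags=0010 LS?F → skip
[3] flags=0000 → (cmp)
[4] flags=0000 GT?T → r3=0x8f
[5] flags=0000 NE?T → r3=0xa5
[6] flags=0011 → (cmp)
[7] flags=0011 CS?T → r0=0xca
[8] flags=0011 GE?F → skip

VAL = 0x3d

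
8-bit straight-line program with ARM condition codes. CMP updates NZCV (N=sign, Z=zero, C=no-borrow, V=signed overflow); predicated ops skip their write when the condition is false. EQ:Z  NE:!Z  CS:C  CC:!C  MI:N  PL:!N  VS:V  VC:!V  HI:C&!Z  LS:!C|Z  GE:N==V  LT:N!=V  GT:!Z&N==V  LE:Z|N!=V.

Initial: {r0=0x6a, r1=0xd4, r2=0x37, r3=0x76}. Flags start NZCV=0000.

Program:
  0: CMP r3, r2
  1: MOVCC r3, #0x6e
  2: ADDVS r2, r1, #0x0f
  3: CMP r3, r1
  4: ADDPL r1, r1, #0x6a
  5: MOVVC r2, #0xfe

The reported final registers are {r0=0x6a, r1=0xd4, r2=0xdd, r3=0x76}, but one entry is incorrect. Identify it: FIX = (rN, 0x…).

FIX = (r2, 0x37)

0: ✓ CMP  NZCV=0010
1: · MOVCC
2: · ADDVS
3: ✓ CMP  NZCV=1001
4: · ADDPL
5: · MOVVC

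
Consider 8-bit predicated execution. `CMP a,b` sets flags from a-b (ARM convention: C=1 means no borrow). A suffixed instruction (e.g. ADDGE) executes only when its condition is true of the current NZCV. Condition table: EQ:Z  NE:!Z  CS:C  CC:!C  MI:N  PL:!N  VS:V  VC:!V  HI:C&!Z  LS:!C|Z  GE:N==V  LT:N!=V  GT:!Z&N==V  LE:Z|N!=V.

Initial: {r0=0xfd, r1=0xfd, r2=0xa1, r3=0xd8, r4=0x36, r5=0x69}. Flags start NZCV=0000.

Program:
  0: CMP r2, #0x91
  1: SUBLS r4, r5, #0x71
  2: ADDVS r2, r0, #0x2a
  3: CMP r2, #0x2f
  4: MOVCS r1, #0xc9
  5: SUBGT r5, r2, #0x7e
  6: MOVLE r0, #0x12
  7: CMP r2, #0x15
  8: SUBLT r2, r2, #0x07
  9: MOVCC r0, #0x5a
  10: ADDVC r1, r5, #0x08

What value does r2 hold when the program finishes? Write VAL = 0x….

VAL = 0x9a

0: ✓ CMP  NZCV=0010
1: · SUBLS
2: · ADDVS
3: ✓ CMP  NZCV=0011
4: ✓ MOVCS  r1←0xc9
5: · SUBGT
6: ✓ MOVLE  r0←0x12
7: ✓ CMP  NZCV=1010
8: ✓ SUBLT  r2←0x9a
9: · MOVCC
10: ✓ ADDVC  r1←0x71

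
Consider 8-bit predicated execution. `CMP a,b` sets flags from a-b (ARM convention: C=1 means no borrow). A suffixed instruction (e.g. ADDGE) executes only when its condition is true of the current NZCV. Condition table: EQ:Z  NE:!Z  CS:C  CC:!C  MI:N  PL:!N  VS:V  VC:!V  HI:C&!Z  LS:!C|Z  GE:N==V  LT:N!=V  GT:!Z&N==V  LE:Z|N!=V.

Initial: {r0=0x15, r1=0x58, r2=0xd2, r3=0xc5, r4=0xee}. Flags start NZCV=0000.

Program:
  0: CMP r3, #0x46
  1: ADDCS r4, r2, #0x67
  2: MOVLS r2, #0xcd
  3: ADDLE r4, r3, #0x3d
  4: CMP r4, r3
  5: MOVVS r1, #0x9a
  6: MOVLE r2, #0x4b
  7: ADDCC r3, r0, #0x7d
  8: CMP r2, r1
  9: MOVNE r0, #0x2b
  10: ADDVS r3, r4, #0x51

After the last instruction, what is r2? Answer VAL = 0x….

0: ✓ CMP  NZCV=0011
1: ✓ ADDCS  r4←0x39
2: · MOVLS
3: ✓ ADDLE  r4←0x02
4: ✓ CMP  NZCV=0000
5: · MOVVS
6: · MOVLE
7: ✓ ADDCC  r3←0x92
8: ✓ CMP  NZCV=0011
9: ✓ MOVNE  r0←0x2b
10: ✓ ADDVS  r3←0x53

VAL = 0xd2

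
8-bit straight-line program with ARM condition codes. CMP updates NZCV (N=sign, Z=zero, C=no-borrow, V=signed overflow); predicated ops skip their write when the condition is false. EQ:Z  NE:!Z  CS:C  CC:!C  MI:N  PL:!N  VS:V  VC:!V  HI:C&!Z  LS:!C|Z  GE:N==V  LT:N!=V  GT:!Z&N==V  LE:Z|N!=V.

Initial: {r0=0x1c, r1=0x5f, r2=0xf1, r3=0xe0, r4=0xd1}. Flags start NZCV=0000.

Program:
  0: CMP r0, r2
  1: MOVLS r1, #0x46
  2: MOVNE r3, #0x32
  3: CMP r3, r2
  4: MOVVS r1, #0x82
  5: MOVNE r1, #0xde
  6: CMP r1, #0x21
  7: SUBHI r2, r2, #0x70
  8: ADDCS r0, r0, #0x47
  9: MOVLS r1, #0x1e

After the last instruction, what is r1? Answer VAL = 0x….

VAL = 0xde

[0] flags=0000 → (cmp)
[1] flags=0000 LS?T → r1=0x46
[2] flags=0000 NE?T → r3=0x32
[3] flags=0000 → (cmp)
[4] flags=0000 VS?F → skip
[5] flags=0000 NE?T → r1=0xde
[6] flags=1010 → (cmp)
[7] flags=1010 HI?T → r2=0x81
[8] flags=1010 CS?T → r0=0x63
[9] flags=1010 LS?F → skip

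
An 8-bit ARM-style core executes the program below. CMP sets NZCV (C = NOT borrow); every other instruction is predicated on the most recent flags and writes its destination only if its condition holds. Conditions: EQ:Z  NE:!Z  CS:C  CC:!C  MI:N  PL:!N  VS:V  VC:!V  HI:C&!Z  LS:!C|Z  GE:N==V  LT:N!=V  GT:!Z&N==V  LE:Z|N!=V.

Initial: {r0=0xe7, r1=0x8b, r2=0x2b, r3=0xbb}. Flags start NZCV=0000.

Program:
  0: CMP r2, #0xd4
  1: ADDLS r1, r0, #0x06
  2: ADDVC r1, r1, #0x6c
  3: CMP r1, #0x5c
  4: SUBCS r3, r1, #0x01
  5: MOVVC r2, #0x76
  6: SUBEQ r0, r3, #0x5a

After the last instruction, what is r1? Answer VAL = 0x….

VAL = 0x59

[0] flags=0000 → (cmp)
[1] flags=0000 LS?T → r1=0xed
[2] flags=0000 VC?T → r1=0x59
[3] flags=1000 → (cmp)
[4] flags=1000 CS?F → skip
[5] flags=1000 VC?T → r2=0x76
[6] flags=1000 EQ?F → skip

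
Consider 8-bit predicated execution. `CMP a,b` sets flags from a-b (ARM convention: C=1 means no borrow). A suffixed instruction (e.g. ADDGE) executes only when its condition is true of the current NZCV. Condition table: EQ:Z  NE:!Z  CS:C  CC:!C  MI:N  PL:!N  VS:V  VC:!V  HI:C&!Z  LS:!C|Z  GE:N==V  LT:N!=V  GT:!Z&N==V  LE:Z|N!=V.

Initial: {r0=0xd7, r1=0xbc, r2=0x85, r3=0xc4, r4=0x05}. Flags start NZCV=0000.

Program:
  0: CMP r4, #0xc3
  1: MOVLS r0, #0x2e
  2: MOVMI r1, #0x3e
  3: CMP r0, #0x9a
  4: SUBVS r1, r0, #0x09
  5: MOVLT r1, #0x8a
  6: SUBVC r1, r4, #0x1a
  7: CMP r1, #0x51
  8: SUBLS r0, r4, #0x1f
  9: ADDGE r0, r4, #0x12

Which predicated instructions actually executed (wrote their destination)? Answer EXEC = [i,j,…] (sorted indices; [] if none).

EXEC = [1,4,8]

0: ✓ CMP  NZCV=0000
1: ✓ MOVLS  r0←0x2e
2: · MOVMI
3: ✓ CMP  NZCV=1001
4: ✓ SUBVS  r1←0x25
5: · MOVLT
6: · SUBVC
7: ✓ CMP  NZCV=1000
8: ✓ SUBLS  r0←0xe6
9: · ADDGE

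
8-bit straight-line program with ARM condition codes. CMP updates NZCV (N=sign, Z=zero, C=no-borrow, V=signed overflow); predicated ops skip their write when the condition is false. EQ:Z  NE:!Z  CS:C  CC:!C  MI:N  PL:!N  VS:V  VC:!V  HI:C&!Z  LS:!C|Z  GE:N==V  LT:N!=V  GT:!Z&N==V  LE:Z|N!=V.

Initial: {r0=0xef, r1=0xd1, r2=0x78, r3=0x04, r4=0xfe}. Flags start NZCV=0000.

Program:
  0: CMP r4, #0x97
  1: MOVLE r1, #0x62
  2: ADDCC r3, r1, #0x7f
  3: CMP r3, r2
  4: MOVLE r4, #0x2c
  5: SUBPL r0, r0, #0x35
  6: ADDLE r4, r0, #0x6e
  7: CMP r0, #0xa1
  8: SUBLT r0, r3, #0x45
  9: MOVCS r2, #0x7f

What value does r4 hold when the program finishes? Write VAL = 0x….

VAL = 0x5d

[0] flags=0010 → (cmp)
[1] flags=0010 LE?F → skip
[2] flags=0010 CC?F → skip
[3] flags=1000 → (cmp)
[4] flags=1000 LE?T → r4=0x2c
[5] flags=1000 PL?F → skip
[6] flags=1000 LE?T → r4=0x5d
[7] flags=0010 → (cmp)
[8] flags=0010 LT?F → skip
[9] flags=0010 CS?T → r2=0x7f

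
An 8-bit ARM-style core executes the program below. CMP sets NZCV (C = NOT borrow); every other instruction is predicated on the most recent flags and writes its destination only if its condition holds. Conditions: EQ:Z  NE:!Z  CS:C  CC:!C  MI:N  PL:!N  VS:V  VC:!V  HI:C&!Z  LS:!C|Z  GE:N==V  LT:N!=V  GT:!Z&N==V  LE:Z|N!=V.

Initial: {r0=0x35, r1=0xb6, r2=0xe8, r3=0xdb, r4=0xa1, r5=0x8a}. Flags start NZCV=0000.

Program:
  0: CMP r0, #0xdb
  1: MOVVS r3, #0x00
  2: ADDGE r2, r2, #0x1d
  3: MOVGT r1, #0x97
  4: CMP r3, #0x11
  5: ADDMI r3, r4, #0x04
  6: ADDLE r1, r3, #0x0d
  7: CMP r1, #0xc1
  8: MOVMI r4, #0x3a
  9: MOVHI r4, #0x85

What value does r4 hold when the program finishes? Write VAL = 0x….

0: ✓ CMP  NZCV=0000
1: · MOVVS
2: ✓ ADDGE  r2←0x05
3: ✓ MOVGT  r1←0x97
4: ✓ CMP  NZCV=1010
5: ✓ ADDMI  r3←0xa5
6: ✓ ADDLE  r1←0xb2
7: ✓ CMP  NZCV=1000
8: ✓ MOVMI  r4←0x3a
9: · MOVHI

VAL = 0x3a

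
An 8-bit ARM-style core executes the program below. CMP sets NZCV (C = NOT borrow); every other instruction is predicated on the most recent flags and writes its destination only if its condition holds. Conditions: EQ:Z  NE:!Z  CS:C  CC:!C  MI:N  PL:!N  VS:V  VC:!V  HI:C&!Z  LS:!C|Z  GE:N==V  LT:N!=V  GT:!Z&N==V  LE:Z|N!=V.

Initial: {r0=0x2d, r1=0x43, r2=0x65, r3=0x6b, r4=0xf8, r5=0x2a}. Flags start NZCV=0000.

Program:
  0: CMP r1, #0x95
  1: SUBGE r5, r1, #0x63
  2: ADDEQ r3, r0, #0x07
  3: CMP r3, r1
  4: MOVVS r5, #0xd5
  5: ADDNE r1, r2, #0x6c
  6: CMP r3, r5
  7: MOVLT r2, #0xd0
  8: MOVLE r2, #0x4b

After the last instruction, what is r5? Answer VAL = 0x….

[0] flags=1001 → (cmp)
[1] flags=1001 GE?T → r5=0xe0
[2] flags=1001 EQ?F → skip
[3] flags=0010 → (cmp)
[4] flags=0010 VS?F → skip
[5] flags=0010 NE?T → r1=0xd1
[6] flags=1001 → (cmp)
[7] flags=1001 LT?F → skip
[8] flags=1001 LE?F → skip

VAL = 0xe0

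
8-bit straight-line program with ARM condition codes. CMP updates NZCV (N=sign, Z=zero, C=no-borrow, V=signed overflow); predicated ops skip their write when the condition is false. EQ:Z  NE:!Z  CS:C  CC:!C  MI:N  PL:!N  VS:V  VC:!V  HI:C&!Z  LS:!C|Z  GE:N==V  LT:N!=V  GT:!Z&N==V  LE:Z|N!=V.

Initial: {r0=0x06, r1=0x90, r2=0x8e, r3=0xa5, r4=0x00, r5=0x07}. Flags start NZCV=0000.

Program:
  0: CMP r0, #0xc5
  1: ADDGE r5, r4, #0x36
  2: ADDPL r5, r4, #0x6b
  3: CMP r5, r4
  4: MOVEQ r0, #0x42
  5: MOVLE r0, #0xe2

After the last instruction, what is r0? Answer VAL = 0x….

VAL = 0x06

0: ✓ CMP  NZCV=0000
1: ✓ ADDGE  r5←0x36
2: ✓ ADDPL  r5←0x6b
3: ✓ CMP  NZCV=0010
4: · MOVEQ
5: · MOVLE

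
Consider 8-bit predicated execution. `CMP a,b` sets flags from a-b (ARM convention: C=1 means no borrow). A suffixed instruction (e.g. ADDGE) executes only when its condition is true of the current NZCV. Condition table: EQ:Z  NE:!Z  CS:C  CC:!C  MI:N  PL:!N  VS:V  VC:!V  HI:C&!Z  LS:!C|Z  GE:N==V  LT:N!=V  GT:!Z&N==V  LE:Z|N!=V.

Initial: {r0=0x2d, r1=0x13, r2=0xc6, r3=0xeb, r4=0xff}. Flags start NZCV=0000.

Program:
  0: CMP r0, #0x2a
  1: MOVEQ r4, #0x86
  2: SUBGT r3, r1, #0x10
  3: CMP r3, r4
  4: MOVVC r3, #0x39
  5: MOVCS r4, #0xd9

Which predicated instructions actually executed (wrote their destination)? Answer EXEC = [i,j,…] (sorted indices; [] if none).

0: ✓ CMP  NZCV=0010
1: · MOVEQ
2: ✓ SUBGT  r3←0x03
3: ✓ CMP  NZCV=0000
4: ✓ MOVVC  r3←0x39
5: · MOVCS

EXEC = [2,4]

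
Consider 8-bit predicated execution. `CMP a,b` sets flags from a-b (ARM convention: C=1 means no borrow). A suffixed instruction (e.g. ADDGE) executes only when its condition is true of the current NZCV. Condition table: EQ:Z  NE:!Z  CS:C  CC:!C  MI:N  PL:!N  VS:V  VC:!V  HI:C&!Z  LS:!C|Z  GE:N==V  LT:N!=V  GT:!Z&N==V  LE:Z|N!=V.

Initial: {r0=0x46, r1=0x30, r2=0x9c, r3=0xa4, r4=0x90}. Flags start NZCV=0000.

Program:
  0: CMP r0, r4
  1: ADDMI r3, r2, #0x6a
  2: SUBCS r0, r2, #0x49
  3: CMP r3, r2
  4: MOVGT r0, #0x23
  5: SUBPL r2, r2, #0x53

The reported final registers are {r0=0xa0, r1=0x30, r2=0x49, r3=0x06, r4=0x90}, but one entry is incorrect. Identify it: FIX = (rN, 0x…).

[0] flags=1001 → (cmp)
[1] flags=1001 MI?T → r3=0x06
[2] flags=1001 CS?F → skip
[3] flags=0000 → (cmp)
[4] flags=0000 GT?T → r0=0x23
[5] flags=0000 PL?T → r2=0x49

FIX = (r0, 0x23)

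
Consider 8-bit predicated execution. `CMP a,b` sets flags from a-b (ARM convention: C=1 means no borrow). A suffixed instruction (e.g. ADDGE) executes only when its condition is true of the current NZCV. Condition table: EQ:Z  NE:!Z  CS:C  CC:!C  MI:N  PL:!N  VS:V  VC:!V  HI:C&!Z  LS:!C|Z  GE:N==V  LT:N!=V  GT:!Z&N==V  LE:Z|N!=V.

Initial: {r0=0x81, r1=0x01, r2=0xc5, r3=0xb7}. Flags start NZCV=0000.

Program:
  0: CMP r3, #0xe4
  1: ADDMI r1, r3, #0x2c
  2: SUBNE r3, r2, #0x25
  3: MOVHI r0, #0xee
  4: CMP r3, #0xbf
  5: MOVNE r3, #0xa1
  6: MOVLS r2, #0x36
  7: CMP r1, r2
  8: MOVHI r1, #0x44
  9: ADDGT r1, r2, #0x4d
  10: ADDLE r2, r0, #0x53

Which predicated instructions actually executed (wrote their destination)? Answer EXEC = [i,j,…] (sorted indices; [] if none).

EXEC = [1,2,5,6,8,10]

0: ✓ CMP  NZCV=1000
1: ✓ ADDMI  r1←0xe3
2: ✓ SUBNE  r3←0xa0
3: · MOVHI
4: ✓ CMP  NZCV=1000
5: ✓ MOVNE  r3←0xa1
6: ✓ MOVLS  r2←0x36
7: ✓ CMP  NZCV=1010
8: ✓ MOVHI  r1←0x44
9: · ADDGT
10: ✓ ADDLE  r2←0xd4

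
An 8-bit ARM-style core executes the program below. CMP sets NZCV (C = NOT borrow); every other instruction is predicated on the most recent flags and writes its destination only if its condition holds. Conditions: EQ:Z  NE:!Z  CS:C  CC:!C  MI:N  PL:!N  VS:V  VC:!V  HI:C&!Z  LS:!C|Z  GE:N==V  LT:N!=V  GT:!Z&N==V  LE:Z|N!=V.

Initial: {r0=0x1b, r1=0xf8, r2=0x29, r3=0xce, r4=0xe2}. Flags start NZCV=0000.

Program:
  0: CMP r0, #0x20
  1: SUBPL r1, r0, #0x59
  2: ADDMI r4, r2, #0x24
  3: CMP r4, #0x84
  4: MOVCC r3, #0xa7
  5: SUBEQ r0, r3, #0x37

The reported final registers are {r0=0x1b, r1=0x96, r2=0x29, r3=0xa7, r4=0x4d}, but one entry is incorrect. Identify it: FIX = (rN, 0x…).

[0] flags=1000 → (cmp)
[1] flags=1000 PL?F → skip
[2] flags=1000 MI?T → r4=0x4d
[3] flags=1001 → (cmp)
[4] flags=1001 CC?T → r3=0xa7
[5] flags=1001 EQ?F → skip

FIX = (r1, 0xf8)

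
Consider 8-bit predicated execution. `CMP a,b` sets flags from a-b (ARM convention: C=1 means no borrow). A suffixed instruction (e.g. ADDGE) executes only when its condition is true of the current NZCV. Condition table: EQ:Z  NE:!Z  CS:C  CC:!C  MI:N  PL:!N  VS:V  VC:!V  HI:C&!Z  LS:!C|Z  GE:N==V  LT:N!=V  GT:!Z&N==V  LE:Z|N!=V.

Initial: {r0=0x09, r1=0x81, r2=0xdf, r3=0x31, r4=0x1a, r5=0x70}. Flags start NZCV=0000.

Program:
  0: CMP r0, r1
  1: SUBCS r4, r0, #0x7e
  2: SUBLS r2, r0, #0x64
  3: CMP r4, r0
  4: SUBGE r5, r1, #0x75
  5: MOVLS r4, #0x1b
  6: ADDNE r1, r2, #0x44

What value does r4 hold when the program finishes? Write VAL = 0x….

VAL = 0x1a

[0] flags=1001 → (cmp)
[1] flags=1001 CS?F → skip
[2] flags=1001 LS?T → r2=0xa5
[3] flags=0010 → (cmp)
[4] flags=0010 GE?T → r5=0x0c
[5] flags=0010 LS?F → skip
[6] flags=0010 NE?T → r1=0xe9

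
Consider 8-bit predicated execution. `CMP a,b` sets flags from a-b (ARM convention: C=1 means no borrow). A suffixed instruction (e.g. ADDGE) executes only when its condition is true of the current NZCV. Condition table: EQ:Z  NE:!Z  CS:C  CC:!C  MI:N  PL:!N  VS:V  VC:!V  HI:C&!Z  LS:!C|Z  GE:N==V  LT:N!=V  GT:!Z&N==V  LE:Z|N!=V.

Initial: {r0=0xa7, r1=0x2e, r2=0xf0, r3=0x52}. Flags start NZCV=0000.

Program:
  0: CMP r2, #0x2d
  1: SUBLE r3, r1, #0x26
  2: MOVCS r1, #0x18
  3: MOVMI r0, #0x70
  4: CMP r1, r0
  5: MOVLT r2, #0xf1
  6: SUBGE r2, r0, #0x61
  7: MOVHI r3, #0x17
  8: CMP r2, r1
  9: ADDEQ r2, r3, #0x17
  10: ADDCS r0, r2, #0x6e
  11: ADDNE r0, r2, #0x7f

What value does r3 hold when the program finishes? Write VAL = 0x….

VAL = 0x08

[0] flags=1010 → (cmp)
[1] flags=1010 LE?T → r3=0x08
[2] flags=1010 CS?T → r1=0x18
[3] flags=1010 MI?T → r0=0x70
[4] flags=1000 → (cmp)
[5] flags=1000 LT?T → r2=0xf1
[6] flags=1000 GE?F → skip
[7] flags=1000 HI?F → skip
[8] flags=1010 → (cmp)
[9] flags=1010 EQ?F → skip
[10] flags=1010 CS?T → r0=0x5f
[11] flags=1010 NE?T → r0=0x70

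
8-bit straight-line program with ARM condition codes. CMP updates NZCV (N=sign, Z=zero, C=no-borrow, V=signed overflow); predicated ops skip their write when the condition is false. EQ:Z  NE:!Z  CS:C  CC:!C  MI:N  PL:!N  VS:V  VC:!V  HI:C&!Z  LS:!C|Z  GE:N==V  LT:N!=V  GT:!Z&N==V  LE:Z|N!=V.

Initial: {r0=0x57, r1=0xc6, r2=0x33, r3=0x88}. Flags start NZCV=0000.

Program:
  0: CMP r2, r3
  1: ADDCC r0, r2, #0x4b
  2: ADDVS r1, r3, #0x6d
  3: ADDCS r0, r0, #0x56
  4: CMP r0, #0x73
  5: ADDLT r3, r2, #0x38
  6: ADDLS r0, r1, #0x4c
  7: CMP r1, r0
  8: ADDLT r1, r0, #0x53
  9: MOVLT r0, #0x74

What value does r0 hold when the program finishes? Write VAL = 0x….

VAL = 0x74

[0] flags=1001 → (cmp)
[1] flags=1001 CC?T → r0=0x7e
[2] flags=1001 VS?T → r1=0xf5
[3] flags=1001 CS?F → skip
[4] flags=0010 → (cmp)
[5] flags=0010 LT?F → skip
[6] flags=0010 LS?F → skip
[7] flags=0011 → (cmp)
[8] flags=0011 LT?T → r1=0xd1
[9] flags=0011 LT?T → r0=0x74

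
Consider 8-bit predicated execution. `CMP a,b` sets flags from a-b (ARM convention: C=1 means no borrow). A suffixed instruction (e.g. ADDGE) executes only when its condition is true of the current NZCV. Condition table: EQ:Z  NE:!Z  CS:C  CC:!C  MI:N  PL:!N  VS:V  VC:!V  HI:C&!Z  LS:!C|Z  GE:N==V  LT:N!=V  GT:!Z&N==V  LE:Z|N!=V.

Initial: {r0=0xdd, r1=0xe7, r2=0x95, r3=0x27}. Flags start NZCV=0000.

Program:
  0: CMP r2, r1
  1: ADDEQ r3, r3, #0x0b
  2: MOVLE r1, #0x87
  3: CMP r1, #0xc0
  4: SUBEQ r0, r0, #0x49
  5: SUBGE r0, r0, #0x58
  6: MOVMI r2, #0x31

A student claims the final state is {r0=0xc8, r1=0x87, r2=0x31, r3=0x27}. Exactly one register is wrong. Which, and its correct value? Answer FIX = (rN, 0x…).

FIX = (r0, 0xdd)

[0] flags=1000 → (cmp)
[1] flags=1000 EQ?F → skip
[2] flags=1000 LE?T → r1=0x87
[3] flags=1000 → (cmp)
[4] flags=1000 EQ?F → skip
[5] flags=1000 GE?F → skip
[6] flags=1000 MI?T → r2=0x31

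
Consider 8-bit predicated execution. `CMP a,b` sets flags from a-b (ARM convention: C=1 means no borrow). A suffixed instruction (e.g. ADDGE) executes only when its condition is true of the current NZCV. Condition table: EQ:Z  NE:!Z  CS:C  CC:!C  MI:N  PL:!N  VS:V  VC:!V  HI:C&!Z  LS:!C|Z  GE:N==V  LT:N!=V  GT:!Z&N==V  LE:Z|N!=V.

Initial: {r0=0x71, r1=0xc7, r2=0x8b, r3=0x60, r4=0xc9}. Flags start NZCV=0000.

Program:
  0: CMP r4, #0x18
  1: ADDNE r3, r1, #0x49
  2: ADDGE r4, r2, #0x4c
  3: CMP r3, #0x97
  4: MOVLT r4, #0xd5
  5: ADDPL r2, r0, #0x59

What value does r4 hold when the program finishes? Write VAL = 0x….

0: ✓ CMP  NZCV=1010
1: ✓ ADDNE  r3←0x10
2: · ADDGE
3: ✓ CMP  NZCV=0000
4: · MOVLT
5: ✓ ADDPL  r2←0xca

VAL = 0xc9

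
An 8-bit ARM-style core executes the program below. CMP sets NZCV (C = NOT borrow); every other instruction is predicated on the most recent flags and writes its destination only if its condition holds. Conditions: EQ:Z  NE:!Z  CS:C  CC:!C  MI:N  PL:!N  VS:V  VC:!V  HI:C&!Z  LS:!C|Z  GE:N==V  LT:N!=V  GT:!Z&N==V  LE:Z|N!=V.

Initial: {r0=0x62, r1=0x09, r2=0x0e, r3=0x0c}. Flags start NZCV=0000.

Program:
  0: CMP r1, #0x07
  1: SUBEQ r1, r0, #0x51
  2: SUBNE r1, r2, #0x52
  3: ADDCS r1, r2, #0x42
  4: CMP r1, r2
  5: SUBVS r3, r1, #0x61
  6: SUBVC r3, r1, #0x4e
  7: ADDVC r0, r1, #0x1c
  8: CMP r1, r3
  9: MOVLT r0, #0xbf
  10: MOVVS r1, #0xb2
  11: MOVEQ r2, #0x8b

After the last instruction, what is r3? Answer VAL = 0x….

0: ✓ CMP  NZCV=0010
1: · SUBEQ
2: ✓ SUBNE  r1←0xbc
3: ✓ ADDCS  r1←0x50
4: ✓ CMP  NZCV=0010
5: · SUBVS
6: ✓ SUBVC  r3←0x02
7: ✓ ADDVC  r0←0x6c
8: ✓ CMP  NZCV=0010
9: · MOVLT
10: · MOVVS
11: · MOVEQ

VAL = 0x02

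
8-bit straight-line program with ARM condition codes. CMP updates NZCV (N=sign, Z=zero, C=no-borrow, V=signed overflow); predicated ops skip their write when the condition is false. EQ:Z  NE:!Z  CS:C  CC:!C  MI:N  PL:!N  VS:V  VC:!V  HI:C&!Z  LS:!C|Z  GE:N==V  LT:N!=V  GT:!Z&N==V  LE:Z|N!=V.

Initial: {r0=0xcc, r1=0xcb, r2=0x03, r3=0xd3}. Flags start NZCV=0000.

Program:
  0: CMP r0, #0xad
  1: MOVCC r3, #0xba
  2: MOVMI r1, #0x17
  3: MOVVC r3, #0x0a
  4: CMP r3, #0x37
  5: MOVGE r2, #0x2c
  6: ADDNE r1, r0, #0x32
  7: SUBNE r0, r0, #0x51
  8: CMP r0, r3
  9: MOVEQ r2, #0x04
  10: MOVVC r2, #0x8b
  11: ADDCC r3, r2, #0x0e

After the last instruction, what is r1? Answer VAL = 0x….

[0] flags=0010 → (cmp)
[1] flags=0010 CC?F → skip
[2] flags=0010 MI?F → skip
[3] flags=0010 VC?T → r3=0x0a
[4] flags=1000 → (cmp)
[5] flags=1000 GE?F → skip
[6] flags=1000 NE?T → r1=0xfe
[7] flags=1000 NE?T → r0=0x7b
[8] flags=0010 → (cmp)
[9] flags=0010 EQ?F → skip
[10] flags=0010 VC?T → r2=0x8b
[11] flags=0010 CC?F → skip

VAL = 0xfe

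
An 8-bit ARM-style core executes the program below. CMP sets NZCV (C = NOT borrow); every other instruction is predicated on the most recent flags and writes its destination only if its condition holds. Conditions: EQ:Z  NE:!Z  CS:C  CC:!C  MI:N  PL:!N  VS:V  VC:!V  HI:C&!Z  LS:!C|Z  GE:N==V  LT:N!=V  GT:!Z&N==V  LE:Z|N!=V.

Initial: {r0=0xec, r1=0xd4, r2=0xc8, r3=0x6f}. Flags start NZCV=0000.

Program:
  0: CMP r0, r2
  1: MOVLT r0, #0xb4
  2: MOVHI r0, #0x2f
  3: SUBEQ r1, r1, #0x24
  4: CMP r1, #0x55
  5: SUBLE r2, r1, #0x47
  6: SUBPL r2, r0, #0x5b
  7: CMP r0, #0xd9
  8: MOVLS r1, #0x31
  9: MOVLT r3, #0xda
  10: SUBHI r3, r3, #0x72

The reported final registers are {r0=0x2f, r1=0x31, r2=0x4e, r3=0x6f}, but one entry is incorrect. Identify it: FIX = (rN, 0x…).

FIX = (r2, 0xd4)

[0] flags=0010 → (cmp)
[1] flags=0010 LT?F → skip
[2] flags=0010 HI?T → r0=0x2f
[3] flags=0010 EQ?F → skip
[4] flags=0011 → (cmp)
[5] flags=0011 LE?T → r2=0x8d
[6] flags=0011 PL?T → r2=0xd4
[7] flags=0000 → (cmp)
[8] flags=0000 LS?T → r1=0x31
[9] flags=0000 LT?F → skip
[10] flags=0000 HI?F → skip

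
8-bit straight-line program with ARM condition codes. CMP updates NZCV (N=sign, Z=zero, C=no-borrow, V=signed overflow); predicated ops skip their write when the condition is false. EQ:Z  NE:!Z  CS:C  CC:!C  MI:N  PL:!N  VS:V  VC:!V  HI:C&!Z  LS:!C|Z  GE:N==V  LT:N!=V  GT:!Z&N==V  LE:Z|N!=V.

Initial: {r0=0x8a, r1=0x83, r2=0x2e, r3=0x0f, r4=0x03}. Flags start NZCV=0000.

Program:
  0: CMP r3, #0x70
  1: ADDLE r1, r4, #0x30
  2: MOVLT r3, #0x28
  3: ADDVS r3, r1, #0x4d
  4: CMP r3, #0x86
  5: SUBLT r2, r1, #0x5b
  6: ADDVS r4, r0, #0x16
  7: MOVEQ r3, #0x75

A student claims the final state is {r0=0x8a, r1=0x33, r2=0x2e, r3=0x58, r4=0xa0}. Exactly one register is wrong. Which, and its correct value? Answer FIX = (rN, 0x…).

[0] flags=1000 → (cmp)
[1] flags=1000 LE?T → r1=0x33
[2] flags=1000 LT?T → r3=0x28
[3] flags=1000 VS?F → skip
[4] flags=1001 → (cmp)
[5] flags=1001 LT?F → skip
[6] flags=1001 VS?T → r4=0xa0
[7] flags=1001 EQ?F → skip

FIX = (r3, 0x28)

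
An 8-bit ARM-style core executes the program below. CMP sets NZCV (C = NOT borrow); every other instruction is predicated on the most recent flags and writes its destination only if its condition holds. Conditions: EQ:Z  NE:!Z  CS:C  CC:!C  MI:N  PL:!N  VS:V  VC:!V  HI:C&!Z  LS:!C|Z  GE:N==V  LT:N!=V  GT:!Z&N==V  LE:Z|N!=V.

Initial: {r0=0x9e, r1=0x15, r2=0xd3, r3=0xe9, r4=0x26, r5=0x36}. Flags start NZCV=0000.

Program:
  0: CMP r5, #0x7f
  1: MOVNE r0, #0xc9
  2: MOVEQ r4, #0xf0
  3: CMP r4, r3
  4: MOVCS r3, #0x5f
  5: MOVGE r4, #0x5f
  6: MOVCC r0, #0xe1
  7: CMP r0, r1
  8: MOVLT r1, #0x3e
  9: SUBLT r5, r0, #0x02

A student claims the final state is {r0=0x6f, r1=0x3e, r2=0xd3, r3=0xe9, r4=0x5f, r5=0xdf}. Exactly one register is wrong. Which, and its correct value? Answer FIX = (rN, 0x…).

FIX = (r0, 0xe1)

[0] flags=1000 → (cmp)
[1] flags=1000 NE?T → r0=0xc9
[2] flags=1000 EQ?F → skip
[3] flags=0000 → (cmp)
[4] flags=0000 CS?F → skip
[5] flags=0000 GE?T → r4=0x5f
[6] flags=0000 CC?T → r0=0xe1
[7] flags=1010 → (cmp)
[8] flags=1010 LT?T → r1=0x3e
[9] flags=1010 LT?T → r5=0xdf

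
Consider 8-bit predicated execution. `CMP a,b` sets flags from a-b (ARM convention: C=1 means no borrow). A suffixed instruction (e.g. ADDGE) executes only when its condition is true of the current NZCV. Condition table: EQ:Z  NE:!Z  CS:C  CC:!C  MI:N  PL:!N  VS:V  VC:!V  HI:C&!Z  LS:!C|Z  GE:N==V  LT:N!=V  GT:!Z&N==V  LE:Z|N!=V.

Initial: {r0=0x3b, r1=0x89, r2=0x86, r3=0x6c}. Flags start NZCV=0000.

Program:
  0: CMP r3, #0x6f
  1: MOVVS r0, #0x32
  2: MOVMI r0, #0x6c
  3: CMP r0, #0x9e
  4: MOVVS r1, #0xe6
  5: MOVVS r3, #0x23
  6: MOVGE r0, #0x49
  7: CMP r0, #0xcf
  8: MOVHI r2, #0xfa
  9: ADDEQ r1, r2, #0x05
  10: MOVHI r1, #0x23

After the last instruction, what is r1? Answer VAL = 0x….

[0] flags=1000 → (cmp)
[1] flags=1000 VS?F → skip
[2] flags=1000 MI?T → r0=0x6c
[3] flags=1001 → (cmp)
[4] flags=1001 VS?T → r1=0xe6
[5] flags=1001 VS?T → r3=0x23
[6] flags=1001 GE?T → r0=0x49
[7] flags=0000 → (cmp)
[8] flags=0000 HI?F → skip
[9] flags=0000 EQ?F → skip
[10] flags=0000 HI?F → skip

VAL = 0xe6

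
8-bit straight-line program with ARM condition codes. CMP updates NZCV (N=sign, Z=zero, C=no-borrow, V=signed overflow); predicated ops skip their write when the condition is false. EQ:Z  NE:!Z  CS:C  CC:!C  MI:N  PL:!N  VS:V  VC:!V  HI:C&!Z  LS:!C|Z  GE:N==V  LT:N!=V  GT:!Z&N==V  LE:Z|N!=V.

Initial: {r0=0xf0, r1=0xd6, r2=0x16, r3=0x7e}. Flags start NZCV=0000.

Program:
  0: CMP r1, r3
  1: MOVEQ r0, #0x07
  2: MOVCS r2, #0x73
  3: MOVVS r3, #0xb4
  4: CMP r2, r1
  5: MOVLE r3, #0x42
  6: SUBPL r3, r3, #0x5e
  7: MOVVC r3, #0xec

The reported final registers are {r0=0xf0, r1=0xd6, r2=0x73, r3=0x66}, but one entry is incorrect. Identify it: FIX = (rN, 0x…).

FIX = (r3, 0xb4)

[0] flags=0011 → (cmp)
[1] flags=0011 EQ?F → skip
[2] flags=0011 CS?T → r2=0x73
[3] flags=0011 VS?T → r3=0xb4
[4] flags=1001 → (cmp)
[5] flags=1001 LE?F → skip
[6] flags=1001 PL?F → skip
[7] flags=1001 VC?F → skip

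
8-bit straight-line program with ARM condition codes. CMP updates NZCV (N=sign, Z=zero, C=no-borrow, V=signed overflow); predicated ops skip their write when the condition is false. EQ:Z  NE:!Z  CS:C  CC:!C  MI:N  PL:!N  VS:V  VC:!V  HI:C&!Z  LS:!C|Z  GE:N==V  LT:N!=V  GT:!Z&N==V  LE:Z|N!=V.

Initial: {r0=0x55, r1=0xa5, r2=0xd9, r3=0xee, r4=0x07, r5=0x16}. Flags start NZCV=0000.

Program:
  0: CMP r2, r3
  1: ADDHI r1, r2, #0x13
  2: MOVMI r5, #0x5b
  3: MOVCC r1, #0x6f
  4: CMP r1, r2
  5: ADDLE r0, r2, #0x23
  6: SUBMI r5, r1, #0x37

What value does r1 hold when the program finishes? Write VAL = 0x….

VAL = 0x6f

0: ✓ CMP  NZCV=1000
1: · ADDHI
2: ✓ MOVMI  r5←0x5b
3: ✓ MOVCC  r1←0x6f
4: ✓ CMP  NZCV=1001
5: · ADDLE
6: ✓ SUBMI  r5←0x38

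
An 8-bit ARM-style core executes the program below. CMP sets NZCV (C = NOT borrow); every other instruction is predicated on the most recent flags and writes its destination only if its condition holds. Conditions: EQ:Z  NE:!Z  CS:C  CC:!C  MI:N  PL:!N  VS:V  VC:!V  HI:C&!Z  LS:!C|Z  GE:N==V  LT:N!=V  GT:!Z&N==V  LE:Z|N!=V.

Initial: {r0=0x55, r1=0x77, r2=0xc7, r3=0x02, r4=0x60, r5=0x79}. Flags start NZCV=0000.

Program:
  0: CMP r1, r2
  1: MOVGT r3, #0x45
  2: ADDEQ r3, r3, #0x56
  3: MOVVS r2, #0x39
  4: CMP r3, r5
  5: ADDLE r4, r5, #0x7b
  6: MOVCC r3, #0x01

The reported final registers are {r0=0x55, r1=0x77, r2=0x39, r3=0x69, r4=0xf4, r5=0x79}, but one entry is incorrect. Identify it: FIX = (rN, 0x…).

0: ✓ CMP  NZCV=1001
1: ✓ MOVGT  r3←0x45
2: · ADDEQ
3: ✓ MOVVS  r2←0x39
4: ✓ CMP  NZCV=1000
5: ✓ ADDLE  r4←0xf4
6: ✓ MOVCC  r3←0x01

FIX = (r3, 0x01)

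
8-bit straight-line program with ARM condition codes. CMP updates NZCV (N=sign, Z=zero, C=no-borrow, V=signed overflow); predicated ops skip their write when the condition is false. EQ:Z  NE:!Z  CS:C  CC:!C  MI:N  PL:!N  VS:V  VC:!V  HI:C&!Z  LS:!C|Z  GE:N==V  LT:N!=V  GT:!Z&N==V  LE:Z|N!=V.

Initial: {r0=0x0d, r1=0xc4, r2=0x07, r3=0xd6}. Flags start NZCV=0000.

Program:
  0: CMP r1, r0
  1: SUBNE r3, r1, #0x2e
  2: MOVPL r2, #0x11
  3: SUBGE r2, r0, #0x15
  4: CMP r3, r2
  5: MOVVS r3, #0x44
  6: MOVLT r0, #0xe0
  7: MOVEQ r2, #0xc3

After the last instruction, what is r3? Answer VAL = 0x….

VAL = 0x96

[0] flags=1010 → (cmp)
[1] flags=1010 NE?T → r3=0x96
[2] flags=1010 PL?F → skip
[3] flags=1010 GE?F → skip
[4] flags=1010 → (cmp)
[5] flags=1010 VS?F → skip
[6] flags=1010 LT?T → r0=0xe0
[7] flags=1010 EQ?F → skip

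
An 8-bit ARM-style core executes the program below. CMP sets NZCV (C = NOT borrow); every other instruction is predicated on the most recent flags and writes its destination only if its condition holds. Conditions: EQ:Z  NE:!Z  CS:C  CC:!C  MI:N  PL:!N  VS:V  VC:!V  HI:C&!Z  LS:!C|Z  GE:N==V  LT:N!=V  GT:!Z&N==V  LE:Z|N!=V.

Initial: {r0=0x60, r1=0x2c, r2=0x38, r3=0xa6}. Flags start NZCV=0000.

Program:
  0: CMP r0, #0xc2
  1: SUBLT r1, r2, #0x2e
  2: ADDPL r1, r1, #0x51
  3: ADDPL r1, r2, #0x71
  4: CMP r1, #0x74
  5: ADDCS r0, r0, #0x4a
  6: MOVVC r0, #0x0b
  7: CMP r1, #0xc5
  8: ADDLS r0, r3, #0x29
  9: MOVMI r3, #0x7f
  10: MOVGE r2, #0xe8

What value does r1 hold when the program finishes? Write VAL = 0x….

0: ✓ CMP  NZCV=1001
1: · SUBLT
2: · ADDPL
3: · ADDPL
4: ✓ CMP  NZCV=1000
5: · ADDCS
6: ✓ MOVVC  r0←0x0b
7: ✓ CMP  NZCV=0000
8: ✓ ADDLS  r0←0xcf
9: · MOVMI
10: ✓ MOVGE  r2←0xe8

VAL = 0x2c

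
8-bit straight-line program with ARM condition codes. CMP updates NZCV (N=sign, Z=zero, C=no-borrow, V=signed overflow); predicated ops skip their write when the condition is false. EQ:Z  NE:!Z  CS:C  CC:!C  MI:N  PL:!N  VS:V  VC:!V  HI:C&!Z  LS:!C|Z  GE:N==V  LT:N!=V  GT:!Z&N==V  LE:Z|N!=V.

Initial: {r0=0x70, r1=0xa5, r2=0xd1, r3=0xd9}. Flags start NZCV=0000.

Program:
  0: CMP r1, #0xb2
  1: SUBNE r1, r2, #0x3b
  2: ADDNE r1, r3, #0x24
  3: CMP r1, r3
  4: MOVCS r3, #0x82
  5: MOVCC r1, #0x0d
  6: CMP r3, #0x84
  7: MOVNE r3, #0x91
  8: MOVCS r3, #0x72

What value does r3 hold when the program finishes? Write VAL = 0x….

0: ✓ CMP  NZCV=1000
1: ✓ SUBNE  r1←0x96
2: ✓ ADDNE  r1←0xfd
3: ✓ CMP  NZCV=0010
4: ✓ MOVCS  r3←0x82
5: · MOVCC
6: ✓ CMP  NZCV=1000
7: ✓ MOVNE  r3←0x91
8: · MOVCS

VAL = 0x91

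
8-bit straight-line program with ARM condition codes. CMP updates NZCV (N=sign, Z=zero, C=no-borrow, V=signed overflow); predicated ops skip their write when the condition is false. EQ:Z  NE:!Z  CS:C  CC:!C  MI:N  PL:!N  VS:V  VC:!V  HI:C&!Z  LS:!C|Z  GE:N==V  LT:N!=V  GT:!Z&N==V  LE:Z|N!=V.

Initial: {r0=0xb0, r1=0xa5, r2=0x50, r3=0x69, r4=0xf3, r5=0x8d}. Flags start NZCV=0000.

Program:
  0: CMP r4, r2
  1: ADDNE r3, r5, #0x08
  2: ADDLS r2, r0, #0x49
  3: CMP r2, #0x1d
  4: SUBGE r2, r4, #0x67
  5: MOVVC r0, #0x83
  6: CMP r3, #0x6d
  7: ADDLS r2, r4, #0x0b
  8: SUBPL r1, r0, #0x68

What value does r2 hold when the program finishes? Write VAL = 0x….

VAL = 0x8c

[0] flags=1010 → (cmp)
[1] flags=1010 NE?T → r3=0x95
[2] flags=1010 LS?F → skip
[3] flags=0010 → (cmp)
[4] flags=0010 GE?T → r2=0x8c
[5] flags=0010 VC?T → r0=0x83
[6] flags=0011 → (cmp)
[7] flags=0011 LS?F → skip
[8] flags=0011 PL?T → r1=0x1b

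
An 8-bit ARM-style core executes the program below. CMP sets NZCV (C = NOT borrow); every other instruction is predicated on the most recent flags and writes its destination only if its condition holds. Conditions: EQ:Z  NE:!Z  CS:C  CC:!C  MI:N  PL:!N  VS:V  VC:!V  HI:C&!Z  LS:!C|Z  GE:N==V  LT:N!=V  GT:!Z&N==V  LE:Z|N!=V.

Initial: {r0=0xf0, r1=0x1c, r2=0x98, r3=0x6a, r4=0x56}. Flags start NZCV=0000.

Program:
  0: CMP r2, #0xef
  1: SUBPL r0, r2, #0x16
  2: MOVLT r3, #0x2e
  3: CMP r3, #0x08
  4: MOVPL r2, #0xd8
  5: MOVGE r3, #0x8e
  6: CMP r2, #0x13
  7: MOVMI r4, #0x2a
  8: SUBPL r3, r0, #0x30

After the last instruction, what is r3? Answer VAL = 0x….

[0] flags=1000 → (cmp)
[1] flags=1000 PL?F → skip
[2] flags=1000 LT?T → r3=0x2e
[3] flags=0010 → (cmp)
[4] flags=0010 PL?T → r2=0xd8
[5] flags=0010 GE?T → r3=0x8e
[6] flags=1010 → (cmp)
[7] flags=1010 MI?T → r4=0x2a
[8] flags=1010 PL?F → skip

VAL = 0x8e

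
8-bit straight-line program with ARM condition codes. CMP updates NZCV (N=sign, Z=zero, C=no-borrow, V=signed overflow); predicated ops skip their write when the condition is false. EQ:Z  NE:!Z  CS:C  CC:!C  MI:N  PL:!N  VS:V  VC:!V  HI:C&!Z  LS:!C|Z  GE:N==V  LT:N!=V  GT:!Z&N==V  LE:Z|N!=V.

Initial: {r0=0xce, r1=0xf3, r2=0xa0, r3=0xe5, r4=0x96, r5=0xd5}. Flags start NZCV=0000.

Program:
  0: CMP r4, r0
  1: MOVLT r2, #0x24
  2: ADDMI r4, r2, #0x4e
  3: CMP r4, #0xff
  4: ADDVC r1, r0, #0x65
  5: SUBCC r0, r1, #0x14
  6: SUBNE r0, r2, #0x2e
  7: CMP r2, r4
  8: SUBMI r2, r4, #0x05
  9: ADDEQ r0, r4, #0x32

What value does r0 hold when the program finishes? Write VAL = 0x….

0: ✓ CMP  NZCV=1000
1: ✓ MOVLT  r2←0x24
2: ✓ ADDMI  r4←0x72
3: ✓ CMP  NZCV=0000
4: ✓ ADDVC  r1←0x33
5: ✓ SUBCC  r0←0x1f
6: ✓ SUBNE  r0←0xf6
7: ✓ CMP  NZCV=1000
8: ✓ SUBMI  r2←0x6d
9: · ADDEQ

VAL = 0xf6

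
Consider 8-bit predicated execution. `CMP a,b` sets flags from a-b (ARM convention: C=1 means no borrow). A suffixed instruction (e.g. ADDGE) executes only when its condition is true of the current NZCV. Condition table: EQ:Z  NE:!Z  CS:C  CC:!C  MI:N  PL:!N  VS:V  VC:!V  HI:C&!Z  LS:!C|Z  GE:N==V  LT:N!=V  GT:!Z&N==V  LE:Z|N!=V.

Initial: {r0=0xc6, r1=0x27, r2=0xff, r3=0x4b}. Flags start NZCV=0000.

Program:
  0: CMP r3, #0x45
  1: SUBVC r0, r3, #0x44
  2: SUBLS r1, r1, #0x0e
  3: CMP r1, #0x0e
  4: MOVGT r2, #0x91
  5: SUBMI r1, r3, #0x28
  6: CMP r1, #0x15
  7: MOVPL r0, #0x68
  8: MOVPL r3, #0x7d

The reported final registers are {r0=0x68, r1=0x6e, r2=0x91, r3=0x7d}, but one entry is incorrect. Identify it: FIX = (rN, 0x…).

FIX = (r1, 0x27)

0: ✓ CMP  NZCV=0010
1: ✓ SUBVC  r0←0x07
2: · SUBLS
3: ✓ CMP  NZCV=0010
4: ✓ MOVGT  r2←0x91
5: · SUBMI
6: ✓ CMP  NZCV=0010
7: ✓ MOVPL  r0←0x68
8: ✓ MOVPL  r3←0x7d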